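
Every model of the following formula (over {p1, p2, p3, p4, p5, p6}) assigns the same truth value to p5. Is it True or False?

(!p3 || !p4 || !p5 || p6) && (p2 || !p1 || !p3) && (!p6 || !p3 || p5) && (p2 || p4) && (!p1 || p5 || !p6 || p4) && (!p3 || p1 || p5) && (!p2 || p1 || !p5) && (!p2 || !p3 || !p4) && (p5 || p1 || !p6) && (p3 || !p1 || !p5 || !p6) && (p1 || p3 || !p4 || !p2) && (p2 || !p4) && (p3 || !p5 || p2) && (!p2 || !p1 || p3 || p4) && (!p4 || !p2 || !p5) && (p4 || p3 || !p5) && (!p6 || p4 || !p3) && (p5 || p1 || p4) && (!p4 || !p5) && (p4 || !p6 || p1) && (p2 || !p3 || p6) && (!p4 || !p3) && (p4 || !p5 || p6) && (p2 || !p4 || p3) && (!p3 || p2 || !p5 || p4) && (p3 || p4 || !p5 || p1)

False

Suppose p5 = true.
The clause (!p4) is unit, so p4 = false.
The clause (p2) is unit, so p2 = true.
The clause (p1) is unit, so p1 = true.
The clause (p3) is unit, so p3 = true.
The clause (!p6) is unit, so p6 = false.
But (p6) is also a unit clause — contradiction.
So every satisfying assignment has p5 = False.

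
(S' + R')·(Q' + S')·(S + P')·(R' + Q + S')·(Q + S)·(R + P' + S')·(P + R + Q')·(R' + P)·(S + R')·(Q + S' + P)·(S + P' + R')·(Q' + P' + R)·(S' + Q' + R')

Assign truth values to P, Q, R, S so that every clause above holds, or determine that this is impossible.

Try S = 0.
(P') alone gives P = 0.
(Q) alone gives Q = 1.
(R) alone gives R = 1.
But (R') is also a unit clause — contradiction.
Undo S and try S = 1.
(R') alone gives R = 0.
(Q') alone gives Q = 0.
(P') alone gives P = 0.
But (P) is also a unit clause — contradiction.
Neither S = 1 nor S = 0 works.

UNSATISFIABLE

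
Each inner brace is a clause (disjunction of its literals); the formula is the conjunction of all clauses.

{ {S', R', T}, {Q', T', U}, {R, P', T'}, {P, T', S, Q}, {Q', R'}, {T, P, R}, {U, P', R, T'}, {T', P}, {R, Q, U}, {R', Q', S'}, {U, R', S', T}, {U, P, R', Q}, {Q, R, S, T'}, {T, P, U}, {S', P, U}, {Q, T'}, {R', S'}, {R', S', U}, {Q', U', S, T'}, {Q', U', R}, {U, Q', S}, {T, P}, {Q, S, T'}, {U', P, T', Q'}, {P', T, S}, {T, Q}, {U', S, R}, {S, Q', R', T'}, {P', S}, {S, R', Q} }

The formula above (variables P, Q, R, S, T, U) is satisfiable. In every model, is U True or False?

False

Suppose U = 1.
Suppose Q = 0.
From the singleton clause (T'), T = 0.
That conflicts with the unit clause (T).
Undo Q and try Q = 1.
From the singleton clause (R'), R = 0.
That conflicts with the unit clause (R).
Either choice for Q ends in contradiction.
So every satisfying assignment has U = False.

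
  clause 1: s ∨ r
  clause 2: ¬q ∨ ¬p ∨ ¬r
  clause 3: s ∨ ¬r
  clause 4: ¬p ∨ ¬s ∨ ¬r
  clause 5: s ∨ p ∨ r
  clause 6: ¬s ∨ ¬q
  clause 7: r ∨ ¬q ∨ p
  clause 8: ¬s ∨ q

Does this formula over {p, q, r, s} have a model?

Unsatisfiable

Try s = True.
From the singleton clause (¬q), q = False.
But (q) is also a unit clause — contradiction.
That branch fails; take s = False instead.
From the singleton clause (r), r = True.
But (¬r) is also a unit clause — contradiction.
Either choice for s ends in contradiction.
No assignment satisfies every clause.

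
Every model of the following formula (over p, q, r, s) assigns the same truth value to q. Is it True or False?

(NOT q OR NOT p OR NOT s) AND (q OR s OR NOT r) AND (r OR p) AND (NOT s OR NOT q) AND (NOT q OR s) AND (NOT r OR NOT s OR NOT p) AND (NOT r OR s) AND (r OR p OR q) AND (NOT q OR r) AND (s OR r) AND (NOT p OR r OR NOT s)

False

Suppose q = true.
The clause (NOT s) is unit, so s = false.
But (s) is also a unit clause — contradiction.
So every satisfying assignment has q = False.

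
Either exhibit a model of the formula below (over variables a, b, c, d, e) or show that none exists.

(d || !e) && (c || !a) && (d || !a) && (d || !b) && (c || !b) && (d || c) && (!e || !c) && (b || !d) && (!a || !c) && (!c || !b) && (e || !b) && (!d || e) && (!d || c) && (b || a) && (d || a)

UNSATISFIABLE

Branch on d: set d = true.
From the singleton clause (b), b = true.
From the singleton clause (c), c = true.
But (!c) is also a unit clause — contradiction.
Undo d and try d = false.
From the singleton clause (!e), e = false.
From the singleton clause (!a), a = false.
But (a) is also a unit clause — contradiction.
Either choice for d ends in contradiction.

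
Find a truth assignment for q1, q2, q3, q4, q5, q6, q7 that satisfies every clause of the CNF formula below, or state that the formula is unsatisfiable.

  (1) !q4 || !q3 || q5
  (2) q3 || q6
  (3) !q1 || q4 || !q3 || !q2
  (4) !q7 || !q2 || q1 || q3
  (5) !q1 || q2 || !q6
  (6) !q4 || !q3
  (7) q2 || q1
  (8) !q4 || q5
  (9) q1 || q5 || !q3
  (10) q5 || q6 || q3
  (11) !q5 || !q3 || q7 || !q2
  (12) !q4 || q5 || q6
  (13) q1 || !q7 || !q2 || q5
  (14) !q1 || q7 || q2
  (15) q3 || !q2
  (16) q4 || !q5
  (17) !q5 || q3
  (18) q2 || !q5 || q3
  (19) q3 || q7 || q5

q1 ↦ true,  q2 ↦ false,  q3 ↦ true,  q4 ↦ false,  q5 ↦ false,  q6 ↦ false,  q7 ↦ true

Try q3 = true.
The clause (!q4) is unit, so q4 = false.
The clause (!q5) is unit, so q5 = false.
The clause (q1) is unit, so q1 = true.
The clause (!q2) is unit, so q2 = false.
The clause (!q6) is unit, so q6 = false.
The clause (q7) is unit, so q7 = true.
All clauses are satisfied.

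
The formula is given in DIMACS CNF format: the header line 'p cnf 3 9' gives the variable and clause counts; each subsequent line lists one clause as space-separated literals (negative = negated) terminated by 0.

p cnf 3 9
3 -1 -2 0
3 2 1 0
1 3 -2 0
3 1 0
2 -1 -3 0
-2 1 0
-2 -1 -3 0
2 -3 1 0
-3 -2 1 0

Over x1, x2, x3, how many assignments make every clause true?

1

There are 2^3 = 8 truth assignments over (x1, x2, x3).
Split on x1. With x1 = True, the clauses containing x1 are satisfied and ¬x1 drops from the rest; 1 of the 2^2 = 4 assignments to the other variables satisfy what remains.
With x1 = False, by the same count on the reduced clause set, 0 assignments work.
Total: 1 + 0 = 1.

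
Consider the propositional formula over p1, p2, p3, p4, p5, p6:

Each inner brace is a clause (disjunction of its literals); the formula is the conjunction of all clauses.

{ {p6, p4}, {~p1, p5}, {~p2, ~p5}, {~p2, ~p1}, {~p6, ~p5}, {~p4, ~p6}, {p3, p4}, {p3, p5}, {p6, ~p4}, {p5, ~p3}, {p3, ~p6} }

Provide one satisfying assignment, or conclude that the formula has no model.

UNSATISFIABLE

Suppose p6 = 1.
The clause (~p5) is unit, so p5 = 0.
The clause (~p1) is unit, so p1 = 0.
The clause (~p4) is unit, so p4 = 0.
The clause (p3) is unit, so p3 = 1.
Now (~p3) is unsatisfied and unit — conflict.
Undo p6 and try p6 = 0.
The clause (p4) is unit, so p4 = 1.
Now (~p4) is unsatisfied and unit — conflict.
Either choice for p6 ends in contradiction.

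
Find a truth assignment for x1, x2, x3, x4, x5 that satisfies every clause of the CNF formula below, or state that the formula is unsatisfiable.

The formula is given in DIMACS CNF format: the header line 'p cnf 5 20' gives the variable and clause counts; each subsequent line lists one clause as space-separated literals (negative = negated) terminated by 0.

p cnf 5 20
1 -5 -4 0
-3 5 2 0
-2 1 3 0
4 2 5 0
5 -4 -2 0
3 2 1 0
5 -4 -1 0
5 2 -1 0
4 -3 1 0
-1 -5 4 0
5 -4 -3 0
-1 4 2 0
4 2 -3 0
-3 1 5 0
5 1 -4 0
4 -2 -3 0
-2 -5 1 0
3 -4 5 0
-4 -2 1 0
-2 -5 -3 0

x1=True,  x2=True,  x3=False,  x4=True,  x5=True

Try x1 = True.
Try x5 = True.
From the singleton clause (x4), x4 = True.
Try x2 = True.
From the singleton clause (¬x3), x3 = False.
This assignment satisfies each clause.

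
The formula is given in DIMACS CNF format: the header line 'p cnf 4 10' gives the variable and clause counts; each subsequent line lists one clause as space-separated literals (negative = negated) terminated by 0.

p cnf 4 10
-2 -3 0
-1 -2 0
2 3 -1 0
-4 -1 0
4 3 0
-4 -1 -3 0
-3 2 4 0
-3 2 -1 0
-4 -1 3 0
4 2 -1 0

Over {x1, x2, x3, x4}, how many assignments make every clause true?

3

There are 2^4 = 16 truth assignments over (x1, x2, x3, x4).
Check each against the 10 clauses (columns in the order x1, x2, x3, x4):
  F F F F  ✗ fails (x4 ∨ x3)
  F F F T  ✓ satisfies all
  F F T F  ✗ fails (¬x3 ∨ x2 ∨ x4)
  F F T T  ✓ satisfies all
  F T F F  ✗ fails (x4 ∨ x3)
  F T F T  ✓ satisfies all
  F T T F  ✗ fails (¬x2 ∨ ¬x3)
  F T T T  ✗ fails (¬x2 ∨ ¬x3)
  T F F F  ✗ fails (x2 ∨ x3 ∨ ¬x1)
  T F F T  ✗ fails (x2 ∨ x3 ∨ ¬x1)
  T F T F  ✗ fails (¬x3 ∨ x2 ∨ x4)
  T F T T  ✗ fails (¬x4 ∨ ¬x1)
  T T F F  ✗ fails (¬x1 ∨ ¬x2)
  T T F T  ✗ fails (¬x1 ∨ ¬x2)
  T T T F  ✗ fails (¬x2 ∨ ¬x3)
  T T T T  ✗ fails (¬x2 ∨ ¬x3)
3 of the 16 rows are models.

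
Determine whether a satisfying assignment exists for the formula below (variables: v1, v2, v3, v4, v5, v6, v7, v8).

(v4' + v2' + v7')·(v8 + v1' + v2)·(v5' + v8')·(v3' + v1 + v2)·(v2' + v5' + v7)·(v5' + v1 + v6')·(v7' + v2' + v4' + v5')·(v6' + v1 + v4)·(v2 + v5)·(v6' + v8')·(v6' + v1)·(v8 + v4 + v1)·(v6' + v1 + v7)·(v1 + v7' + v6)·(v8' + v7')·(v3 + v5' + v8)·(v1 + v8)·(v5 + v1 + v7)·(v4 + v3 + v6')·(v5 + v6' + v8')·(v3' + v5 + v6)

Yes, satisfiable

Try v5 = 0.
(v2) alone gives v2 = 1.
Try v4 = 1.
(v7') alone gives v7 = 0.
(v1) alone gives v1 = 1.
Try v6 = 0.
(v3') alone gives v3 = 0.
Every clause is now satisfied; v8 is unconstrained.
A satisfying assignment: v1 ↦ 1; v2 ↦ 1; v3 ↦ 0; v4 ↦ 1; v5 ↦ 0; v6 ↦ 0; v7 ↦ 0; v8 ↦ 1.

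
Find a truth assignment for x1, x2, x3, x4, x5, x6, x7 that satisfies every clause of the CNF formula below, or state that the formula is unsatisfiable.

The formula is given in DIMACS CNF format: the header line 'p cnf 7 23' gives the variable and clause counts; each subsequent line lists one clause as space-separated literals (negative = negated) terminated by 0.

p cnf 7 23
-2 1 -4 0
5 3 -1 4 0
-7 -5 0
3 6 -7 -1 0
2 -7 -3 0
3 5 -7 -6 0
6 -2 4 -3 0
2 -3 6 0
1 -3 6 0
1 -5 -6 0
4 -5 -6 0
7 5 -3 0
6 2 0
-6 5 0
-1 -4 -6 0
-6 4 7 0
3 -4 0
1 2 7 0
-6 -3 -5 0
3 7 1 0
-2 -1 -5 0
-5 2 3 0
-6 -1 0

x1 ↦ True, x2 ↦ True, x3 ↦ True, x4 ↦ True, x5 ↦ False, x6 ↦ False, x7 ↦ True

Try x7 = True.
(¬x5) alone gives x5 = False.
(¬x6) alone gives x6 = False.
(x2) alone gives x2 = True.
Try x1 = True.
(x3) alone gives x3 = True.
(x4) alone gives x4 = True.
Every clause now holds.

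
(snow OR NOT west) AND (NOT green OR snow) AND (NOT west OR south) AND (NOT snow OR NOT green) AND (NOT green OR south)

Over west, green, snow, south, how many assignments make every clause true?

There are 2^4 = 16 truth assignments over (west, green, snow, south).
Check each against the 5 clauses (columns in the order west, green, snow, south):
  F F F F  ✓ satisfies all
  F F F T  ✓ satisfies all
  F F T F  ✓ satisfies all
  F F T T  ✓ satisfies all
  F T F F  ✗ fails (NOT green OR snow)
  F T F T  ✗ fails (NOT green OR snow)
  F T T F  ✗ fails (NOT snow OR NOT green)
  F T T T  ✗ fails (NOT snow OR NOT green)
  T F F F  ✗ fails (snow OR NOT west)
  T F F T  ✗ fails (snow OR NOT west)
  T F T F  ✗ fails (NOT west OR south)
  T F T T  ✓ satisfies all
  T T F F  ✗ fails (snow OR NOT west)
  T T F T  ✗ fails (snow OR NOT west)
  T T T F  ✗ fails (NOT west OR south)
  T T T T  ✗ fails (NOT snow OR NOT green)
5 of the 16 rows are models.

5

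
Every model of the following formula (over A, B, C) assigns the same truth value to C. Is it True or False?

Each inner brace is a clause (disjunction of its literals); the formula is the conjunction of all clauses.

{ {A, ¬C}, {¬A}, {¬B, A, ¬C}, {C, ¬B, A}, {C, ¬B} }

Suppose C = True.
(A) alone gives A = True.
Now (¬A) is unsatisfied and unit — conflict.
So every satisfying assignment has C = False.

False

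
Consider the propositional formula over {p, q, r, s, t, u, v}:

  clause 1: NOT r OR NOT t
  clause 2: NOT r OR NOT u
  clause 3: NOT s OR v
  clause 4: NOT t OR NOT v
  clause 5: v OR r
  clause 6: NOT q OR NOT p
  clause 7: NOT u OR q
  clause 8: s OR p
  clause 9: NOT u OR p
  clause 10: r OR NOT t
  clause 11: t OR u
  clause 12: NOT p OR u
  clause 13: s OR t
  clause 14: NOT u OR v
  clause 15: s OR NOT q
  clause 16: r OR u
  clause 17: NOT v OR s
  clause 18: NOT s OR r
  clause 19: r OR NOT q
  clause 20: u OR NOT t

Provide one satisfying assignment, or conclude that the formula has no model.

UNSATISFIABLE

Suppose r = false.
The clause (v) is unit, so v = true.
The clause (NOT t) is unit, so t = false.
The clause (u) is unit, so u = true.
The clause (q) is unit, so q = true.
Now (NOT q) is unsatisfied and unit — conflict.
Undo r and try r = true.
The clause (NOT t) is unit, so t = false.
The clause (NOT u) is unit, so u = false.
Now (u) is unsatisfied and unit — conflict.
Both values of r lead to a conflict.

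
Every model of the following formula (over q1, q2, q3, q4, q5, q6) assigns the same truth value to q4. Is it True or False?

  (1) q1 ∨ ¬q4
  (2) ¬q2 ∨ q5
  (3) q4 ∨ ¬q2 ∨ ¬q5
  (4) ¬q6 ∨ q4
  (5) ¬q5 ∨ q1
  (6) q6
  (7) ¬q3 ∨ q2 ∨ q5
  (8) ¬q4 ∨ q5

True

Suppose q4 = False.
From the singleton clause (¬q6), q6 = False.
But (q6) is also a unit clause — contradiction.
So every satisfying assignment has q4 = True.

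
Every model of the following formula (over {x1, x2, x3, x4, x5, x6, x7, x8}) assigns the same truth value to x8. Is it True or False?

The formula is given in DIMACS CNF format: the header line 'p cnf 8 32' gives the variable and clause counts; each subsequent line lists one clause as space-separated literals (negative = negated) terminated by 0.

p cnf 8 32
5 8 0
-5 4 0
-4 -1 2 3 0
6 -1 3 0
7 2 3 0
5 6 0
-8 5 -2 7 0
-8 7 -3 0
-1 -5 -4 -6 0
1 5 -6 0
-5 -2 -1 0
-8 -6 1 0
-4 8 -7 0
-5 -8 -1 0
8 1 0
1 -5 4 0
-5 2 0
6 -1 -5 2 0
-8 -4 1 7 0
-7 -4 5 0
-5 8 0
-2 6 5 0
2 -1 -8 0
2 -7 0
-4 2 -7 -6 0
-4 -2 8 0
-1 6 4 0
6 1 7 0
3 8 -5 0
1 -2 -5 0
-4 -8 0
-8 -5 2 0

True

Suppose x8 = False.
The clause (x5) is unit, so x5 = True.
But (¬x5) is also a unit clause — contradiction.
So every satisfying assignment has x8 = True.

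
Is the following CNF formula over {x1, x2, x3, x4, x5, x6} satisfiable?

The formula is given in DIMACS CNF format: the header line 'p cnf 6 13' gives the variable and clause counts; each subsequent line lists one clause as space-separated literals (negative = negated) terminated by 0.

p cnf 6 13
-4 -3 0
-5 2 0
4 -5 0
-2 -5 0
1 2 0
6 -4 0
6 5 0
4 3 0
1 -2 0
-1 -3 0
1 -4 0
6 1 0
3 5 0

Branch on x4: set x4 = False.
Unit clause (¬x5) forces x5 = False.
Unit clause (x6) forces x6 = True.
Unit clause (x3) forces x3 = True.
Unit clause (¬x1) forces x1 = False.
Unit clause (x2) forces x2 = True.
But (¬x2) is also a unit clause — contradiction.
That branch fails; take x4 = True instead.
Unit clause (¬x3) forces x3 = False.
Unit clause (x6) forces x6 = True.
Unit clause (x1) forces x1 = True.
Unit clause (x5) forces x5 = True.
Unit clause (x2) forces x2 = True.
But (¬x2) is also a unit clause — contradiction.
Either choice for x4 ends in contradiction.
No assignment satisfies every clause.

No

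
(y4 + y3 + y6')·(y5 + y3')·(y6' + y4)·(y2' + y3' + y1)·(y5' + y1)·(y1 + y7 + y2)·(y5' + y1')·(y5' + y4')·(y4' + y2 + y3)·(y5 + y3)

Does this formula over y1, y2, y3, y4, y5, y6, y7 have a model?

No

Try y5 = 1.
From the singleton clause (y1), y1 = 1.
Now (y1') is unsatisfied and unit — conflict.
That branch fails; take y5 = 0 instead.
From the singleton clause (y3'), y3 = 0.
Now (y3) is unsatisfied and unit — conflict.
Both values of y5 lead to a conflict.
No assignment satisfies every clause.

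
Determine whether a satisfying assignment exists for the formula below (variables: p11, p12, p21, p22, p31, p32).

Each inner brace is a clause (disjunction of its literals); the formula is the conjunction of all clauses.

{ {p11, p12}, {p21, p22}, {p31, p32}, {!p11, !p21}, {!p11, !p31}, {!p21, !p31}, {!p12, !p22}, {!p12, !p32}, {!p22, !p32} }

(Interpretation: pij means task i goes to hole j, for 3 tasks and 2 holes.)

Try p11 = true.
(!p21) alone gives p21 = false.
(p22) alone gives p22 = true.
(!p31) alone gives p31 = false.
(p32) alone gives p32 = true.
Now (!p32) is unsatisfied and unit — conflict.
That branch fails; take p11 = false instead.
(p12) alone gives p12 = true.
(!p22) alone gives p22 = false.
(p21) alone gives p21 = true.
(!p31) alone gives p31 = false.
(p32) alone gives p32 = true.
Now (!p32) is unsatisfied and unit — conflict.
Neither p11 = true nor p11 = false works.
No assignment satisfies every clause.

No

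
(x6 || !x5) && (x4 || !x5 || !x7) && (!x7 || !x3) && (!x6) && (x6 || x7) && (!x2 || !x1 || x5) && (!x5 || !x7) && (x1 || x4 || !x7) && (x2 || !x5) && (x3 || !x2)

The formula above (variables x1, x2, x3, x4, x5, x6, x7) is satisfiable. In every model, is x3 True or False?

Suppose x3 = true.
(!x7) alone gives x7 = false.
(!x6) alone gives x6 = false.
But (x6) is also a unit clause — contradiction.
So every satisfying assignment has x3 = False.

False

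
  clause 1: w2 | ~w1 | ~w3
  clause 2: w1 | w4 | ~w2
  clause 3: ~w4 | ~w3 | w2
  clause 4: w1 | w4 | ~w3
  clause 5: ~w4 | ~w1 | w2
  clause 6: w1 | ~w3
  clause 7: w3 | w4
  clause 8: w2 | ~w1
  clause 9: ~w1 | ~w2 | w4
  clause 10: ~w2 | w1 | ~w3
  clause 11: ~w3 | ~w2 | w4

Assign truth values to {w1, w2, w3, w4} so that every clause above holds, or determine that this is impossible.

w1 ↦ 1; w2 ↦ 1; w3 ↦ 1; w4 ↦ 1

Case w1 = 1:
Unit clause (w2) forces w2 = 1.
Unit clause (w4) forces w4 = 1.
All clauses hold; w3 can take either value.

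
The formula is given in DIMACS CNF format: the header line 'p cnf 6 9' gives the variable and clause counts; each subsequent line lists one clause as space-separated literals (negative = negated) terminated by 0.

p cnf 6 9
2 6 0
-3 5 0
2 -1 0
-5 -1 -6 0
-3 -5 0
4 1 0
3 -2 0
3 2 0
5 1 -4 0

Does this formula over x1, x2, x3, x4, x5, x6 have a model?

Unsatisfiable

Suppose x2 = True.
Unit clause (x3) forces x3 = True.
Unit clause (x5) forces x5 = True.
That conflicts with the unit clause (¬x5).
That branch fails; take x2 = False instead.
Unit clause (x6) forces x6 = True.
Unit clause (¬x1) forces x1 = False.
Unit clause (x4) forces x4 = True.
Unit clause (x3) forces x3 = True.
Unit clause (x5) forces x5 = True.
That conflicts with the unit clause (¬x5).
Neither x2 = True nor x2 = False works.
No assignment satisfies every clause.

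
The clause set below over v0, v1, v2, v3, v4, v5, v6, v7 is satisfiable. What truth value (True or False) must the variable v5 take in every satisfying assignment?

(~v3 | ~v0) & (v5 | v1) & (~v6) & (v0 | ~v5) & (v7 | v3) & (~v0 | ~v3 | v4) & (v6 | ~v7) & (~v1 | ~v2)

Suppose v5 = 1.
(~v6) alone gives v6 = 0.
(v0) alone gives v0 = 1.
(~v3) alone gives v3 = 0.
(v7) alone gives v7 = 1.
Now (~v7) is unsatisfied and unit — conflict.
So every satisfying assignment has v5 = False.

False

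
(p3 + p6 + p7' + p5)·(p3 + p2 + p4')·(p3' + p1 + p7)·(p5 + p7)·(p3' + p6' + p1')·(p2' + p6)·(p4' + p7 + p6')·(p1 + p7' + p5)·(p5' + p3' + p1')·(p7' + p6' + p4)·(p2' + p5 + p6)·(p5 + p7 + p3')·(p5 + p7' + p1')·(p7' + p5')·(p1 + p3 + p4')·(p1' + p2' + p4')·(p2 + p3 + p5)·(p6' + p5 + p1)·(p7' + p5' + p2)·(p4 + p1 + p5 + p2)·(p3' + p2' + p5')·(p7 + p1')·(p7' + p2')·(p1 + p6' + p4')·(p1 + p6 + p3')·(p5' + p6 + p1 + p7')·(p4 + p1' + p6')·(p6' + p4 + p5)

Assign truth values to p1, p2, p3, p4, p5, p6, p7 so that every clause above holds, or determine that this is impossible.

p1: 0, p2: 1, p3: 0, p4: 0, p5: 1, p6: 1, p7: 0

Suppose p5 = 1.
Unit clause (p7') forces p7 = 0.
Unit clause (p1') forces p1 = 0.
Unit clause (p3') forces p3 = 0.
Unit clause (p4') forces p4 = 0.
Suppose p2 = 1.
Unit clause (p6) forces p6 = 1.
Every clause now holds.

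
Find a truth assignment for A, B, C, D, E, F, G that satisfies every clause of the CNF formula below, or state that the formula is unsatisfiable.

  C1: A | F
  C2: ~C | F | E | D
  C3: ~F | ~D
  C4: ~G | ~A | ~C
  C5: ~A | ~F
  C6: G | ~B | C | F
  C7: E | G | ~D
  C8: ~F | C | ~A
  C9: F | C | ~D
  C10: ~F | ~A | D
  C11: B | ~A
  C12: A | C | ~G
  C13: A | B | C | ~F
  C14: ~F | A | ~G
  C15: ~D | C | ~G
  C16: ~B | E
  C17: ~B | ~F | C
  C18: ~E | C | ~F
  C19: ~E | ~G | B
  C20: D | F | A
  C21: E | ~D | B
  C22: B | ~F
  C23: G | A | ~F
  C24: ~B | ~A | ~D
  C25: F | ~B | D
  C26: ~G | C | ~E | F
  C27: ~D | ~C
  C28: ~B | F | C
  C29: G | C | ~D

UNSATISFIABLE

Branch on A: set A = 1.
From the singleton clause (~F), F = 0.
From the singleton clause (B), B = 1.
From the singleton clause (E), E = 1.
From the singleton clause (~D), D = 0.
But (D) is also a unit clause — contradiction.
Undo A and try A = 0.
From the singleton clause (F), F = 1.
From the singleton clause (~D), D = 0.
From the singleton clause (~G), G = 0.
But (G) is also a unit clause — contradiction.
Both values of A lead to a conflict.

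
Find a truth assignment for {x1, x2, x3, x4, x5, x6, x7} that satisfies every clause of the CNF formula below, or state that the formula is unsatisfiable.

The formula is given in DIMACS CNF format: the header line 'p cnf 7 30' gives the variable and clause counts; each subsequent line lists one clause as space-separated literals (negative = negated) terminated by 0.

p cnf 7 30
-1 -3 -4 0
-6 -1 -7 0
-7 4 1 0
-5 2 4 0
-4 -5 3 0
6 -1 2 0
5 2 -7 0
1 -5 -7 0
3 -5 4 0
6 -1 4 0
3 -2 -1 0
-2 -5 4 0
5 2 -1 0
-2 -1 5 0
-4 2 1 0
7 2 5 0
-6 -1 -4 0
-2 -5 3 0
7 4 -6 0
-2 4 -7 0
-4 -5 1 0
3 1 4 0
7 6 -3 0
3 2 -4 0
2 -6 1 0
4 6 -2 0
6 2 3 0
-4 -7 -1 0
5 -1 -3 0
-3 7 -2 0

x1: False; x2: True; x3: True; x4: True; x5: False; x6: True; x7: True

Suppose x1 = False.
Suppose x7 = True.
From the singleton clause (x4), x4 = True.
From the singleton clause (¬x5), x5 = False.
From the singleton clause (x2), x2 = True.
Every clause is now satisfied; x3, x6 are unconstrained.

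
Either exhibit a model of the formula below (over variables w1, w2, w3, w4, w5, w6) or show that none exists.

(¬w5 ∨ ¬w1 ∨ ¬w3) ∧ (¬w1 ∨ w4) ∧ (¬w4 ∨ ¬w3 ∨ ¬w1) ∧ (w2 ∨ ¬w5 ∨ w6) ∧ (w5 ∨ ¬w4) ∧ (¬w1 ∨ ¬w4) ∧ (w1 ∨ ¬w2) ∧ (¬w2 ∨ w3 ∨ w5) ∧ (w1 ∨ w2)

Case w1 = False:
(¬w2) alone gives w2 = False.
But (w2) is also a unit clause — contradiction.
That branch fails; take w1 = True instead.
(w4) alone gives w4 = True.
But (¬w4) is also a unit clause — contradiction.
Neither w1 = True nor w1 = False works.

UNSATISFIABLE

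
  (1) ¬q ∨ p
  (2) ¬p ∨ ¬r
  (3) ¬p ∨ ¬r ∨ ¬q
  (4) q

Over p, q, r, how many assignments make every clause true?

There are 2^3 = 8 truth assignments over (p, q, r).
Check each against the 4 clauses (columns in the order p, q, r):
  F F F  ✗ fails (q)
  F F T  ✗ fails (q)
  F T F  ✗ fails (¬q ∨ p)
  F T T  ✗ fails (¬q ∨ p)
  T F F  ✗ fails (q)
  T F T  ✗ fails (¬p ∨ ¬r)
  T T F  ✓ satisfies all
  T T T  ✗ fails (¬p ∨ ¬r)
1 of the 8 rows is a model.

1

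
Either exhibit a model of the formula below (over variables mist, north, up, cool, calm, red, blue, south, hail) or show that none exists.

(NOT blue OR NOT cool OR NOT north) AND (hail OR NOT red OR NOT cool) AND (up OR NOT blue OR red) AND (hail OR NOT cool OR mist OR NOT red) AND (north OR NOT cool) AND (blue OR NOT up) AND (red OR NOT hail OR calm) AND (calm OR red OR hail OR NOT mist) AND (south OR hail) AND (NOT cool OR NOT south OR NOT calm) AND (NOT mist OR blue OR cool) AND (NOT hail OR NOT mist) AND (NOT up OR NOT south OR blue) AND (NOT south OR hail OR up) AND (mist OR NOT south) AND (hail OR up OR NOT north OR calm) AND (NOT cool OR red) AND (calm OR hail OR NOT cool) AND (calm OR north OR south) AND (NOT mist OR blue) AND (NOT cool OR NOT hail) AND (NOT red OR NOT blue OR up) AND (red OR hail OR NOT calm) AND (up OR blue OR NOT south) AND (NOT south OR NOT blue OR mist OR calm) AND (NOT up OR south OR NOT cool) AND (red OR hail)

Suppose north = false.
The clause (NOT cool) is unit, so cool = false.
Suppose blue = false.
The clause (NOT up) is unit, so up = false.
The clause (NOT mist) is unit, so mist = false.
The clause (NOT south) is unit, so south = false.
The clause (hail) is unit, so hail = true.
The clause (calm) is unit, so calm = true.
All clauses hold; red can take either value.

mist ↦ false; north ↦ false; up ↦ false; cool ↦ false; calm ↦ true; red ↦ true; blue ↦ false; south ↦ false; hail ↦ true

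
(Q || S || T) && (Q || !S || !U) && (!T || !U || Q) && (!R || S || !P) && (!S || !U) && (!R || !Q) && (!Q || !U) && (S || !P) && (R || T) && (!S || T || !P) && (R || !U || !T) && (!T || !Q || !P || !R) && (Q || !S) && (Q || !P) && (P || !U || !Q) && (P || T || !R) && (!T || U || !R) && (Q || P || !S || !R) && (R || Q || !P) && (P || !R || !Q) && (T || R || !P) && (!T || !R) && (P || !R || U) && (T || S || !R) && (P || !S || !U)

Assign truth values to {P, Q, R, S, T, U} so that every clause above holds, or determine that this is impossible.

P ↦ false; Q ↦ false; R ↦ false; S ↦ false; T ↦ true; U ↦ false

Case S = false:
Unit clause (!P) forces P = false.
Case Q = false:
Unit clause (T) forces T = true.
Unit clause (!U) forces U = false.
Unit clause (!R) forces R = false.
Every clause now holds.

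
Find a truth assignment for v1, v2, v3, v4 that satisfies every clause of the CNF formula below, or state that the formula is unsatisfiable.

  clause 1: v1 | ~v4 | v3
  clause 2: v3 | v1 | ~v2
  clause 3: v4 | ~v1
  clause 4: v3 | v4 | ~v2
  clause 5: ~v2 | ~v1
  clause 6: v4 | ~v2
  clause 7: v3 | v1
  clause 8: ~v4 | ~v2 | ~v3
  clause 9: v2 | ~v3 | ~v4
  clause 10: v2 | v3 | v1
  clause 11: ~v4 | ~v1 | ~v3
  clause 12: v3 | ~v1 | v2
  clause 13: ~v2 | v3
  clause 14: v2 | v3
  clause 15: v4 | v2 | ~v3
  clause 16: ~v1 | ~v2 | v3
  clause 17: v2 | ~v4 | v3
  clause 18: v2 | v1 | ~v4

Case v4 = 1:
Case v1 = 1:
From the singleton clause (~v2), v2 = 0.
From the singleton clause (~v3), v3 = 0.
Now (v3) is unsatisfied and unit — conflict.
Backtrack on v1: now try v1 = 0.
From the singleton clause (v3), v3 = 1.
From the singleton clause (~v2), v2 = 0.
Now (v2) is unsatisfied and unit — conflict.
Either choice for v1 ends in contradiction.
Backtrack on v4: now try v4 = 0.
From the singleton clause (~v1), v1 = 0.
From the singleton clause (~v2), v2 = 0.
From the singleton clause (v3), v3 = 1.
Now (~v3) is unsatisfied and unit — conflict.
Either choice for v4 ends in contradiction.

UNSATISFIABLE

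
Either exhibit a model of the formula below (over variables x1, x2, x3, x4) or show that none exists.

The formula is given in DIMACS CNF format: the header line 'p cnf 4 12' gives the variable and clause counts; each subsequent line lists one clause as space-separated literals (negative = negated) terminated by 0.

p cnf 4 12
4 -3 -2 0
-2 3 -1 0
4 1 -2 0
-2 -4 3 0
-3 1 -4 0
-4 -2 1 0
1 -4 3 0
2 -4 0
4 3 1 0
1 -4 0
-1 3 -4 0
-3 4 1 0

Case x2 = True:
Case x4 = True:
Unit clause (x3) forces x3 = True.
Unit clause (x1) forces x1 = True.
Every clause now holds.

x1 ↦ True; x2 ↦ True; x3 ↦ True; x4 ↦ True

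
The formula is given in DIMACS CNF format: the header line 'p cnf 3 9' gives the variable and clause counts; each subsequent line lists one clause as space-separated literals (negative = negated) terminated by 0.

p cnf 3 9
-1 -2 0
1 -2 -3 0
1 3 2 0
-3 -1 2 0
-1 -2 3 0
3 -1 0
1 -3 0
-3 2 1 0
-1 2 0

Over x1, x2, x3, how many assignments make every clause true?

1

There are 2^3 = 8 truth assignments over (x1, x2, x3).
Check each against the 9 clauses (columns in the order x1, x2, x3):
  F F F  ✗ fails (x1 ∨ x3 ∨ x2)
  F F T  ✗ fails (x1 ∨ ¬x3)
  F T F  ✓ satisfies all
  F T T  ✗ fails (x1 ∨ ¬x2 ∨ ¬x3)
  T F F  ✗ fails (x3 ∨ ¬x1)
  T F T  ✗ fails (¬x3 ∨ ¬x1 ∨ x2)
  T T F  ✗ fails (¬x1 ∨ ¬x2)
  T T T  ✗ fails (¬x1 ∨ ¬x2)
1 of the 8 rows is a model.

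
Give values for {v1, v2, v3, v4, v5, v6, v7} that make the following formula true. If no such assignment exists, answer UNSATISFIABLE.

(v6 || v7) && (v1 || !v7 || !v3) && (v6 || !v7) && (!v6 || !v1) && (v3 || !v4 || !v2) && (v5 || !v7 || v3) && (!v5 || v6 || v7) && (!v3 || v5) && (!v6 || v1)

Suppose v6 = true.
Unit clause (!v1) forces v1 = false.
Now (v1) is unsatisfied and unit — conflict.
Backtrack on v6: now try v6 = false.
Unit clause (v7) forces v7 = true.
Now (!v7) is unsatisfied and unit — conflict.
Neither v6 = true nor v6 = false works.

UNSATISFIABLE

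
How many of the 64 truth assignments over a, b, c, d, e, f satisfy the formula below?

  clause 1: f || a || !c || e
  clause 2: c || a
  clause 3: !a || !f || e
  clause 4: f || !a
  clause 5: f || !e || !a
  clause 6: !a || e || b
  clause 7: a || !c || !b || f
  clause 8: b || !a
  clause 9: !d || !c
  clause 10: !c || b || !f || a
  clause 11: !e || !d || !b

There are 2^6 = 64 truth assignments over (a, b, c, d, e, f).
Split on e. With e = true, the clauses containing e are satisfied and !e drops from the rest; 4 of the 2^5 = 32 assignments to the other variables satisfy what remains.
With e = false, by the same count on the reduced clause set, 1 assignment works.
(One model: a=F, b=F, c=T, d=F, e=T, f=F.)
Total: 4 + 1 = 5.

5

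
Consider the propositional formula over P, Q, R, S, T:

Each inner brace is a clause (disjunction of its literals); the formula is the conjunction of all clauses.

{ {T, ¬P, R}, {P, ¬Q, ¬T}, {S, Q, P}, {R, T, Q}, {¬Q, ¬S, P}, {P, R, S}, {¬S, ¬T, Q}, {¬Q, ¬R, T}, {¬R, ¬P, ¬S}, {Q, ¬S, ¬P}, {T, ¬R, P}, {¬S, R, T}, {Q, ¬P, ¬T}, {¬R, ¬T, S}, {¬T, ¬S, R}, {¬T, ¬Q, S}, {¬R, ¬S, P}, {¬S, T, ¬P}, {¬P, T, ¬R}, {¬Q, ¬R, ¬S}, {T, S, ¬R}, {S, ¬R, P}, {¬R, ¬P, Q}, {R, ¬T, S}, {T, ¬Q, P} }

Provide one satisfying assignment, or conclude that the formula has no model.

Branch on T: set T = True.
Branch on P: set P = True.
Unit clause (Q) forces Q = True.
Unit clause (S) forces S = True.
Unit clause (¬R) forces R = False.
Now (R) is unsatisfied and unit — conflict.
So P must be the other value — set P = False.
Unit clause (¬Q) forces Q = False.
Unit clause (S) forces S = True.
Now (¬S) is unsatisfied and unit — conflict.
Both values of P lead to a conflict.
So T must be the other value — set T = False.
Branch on P: set P = False.
Unit clause (¬R) forces R = False.
Unit clause (Q) forces Q = True.
Now (¬Q) is unsatisfied and unit — conflict.
So P must be the other value — set P = True.
Unit clause (R) forces R = True.
Now (¬R) is unsatisfied and unit — conflict.
Both values of P lead to a conflict.
Both values of T lead to a conflict.

UNSATISFIABLE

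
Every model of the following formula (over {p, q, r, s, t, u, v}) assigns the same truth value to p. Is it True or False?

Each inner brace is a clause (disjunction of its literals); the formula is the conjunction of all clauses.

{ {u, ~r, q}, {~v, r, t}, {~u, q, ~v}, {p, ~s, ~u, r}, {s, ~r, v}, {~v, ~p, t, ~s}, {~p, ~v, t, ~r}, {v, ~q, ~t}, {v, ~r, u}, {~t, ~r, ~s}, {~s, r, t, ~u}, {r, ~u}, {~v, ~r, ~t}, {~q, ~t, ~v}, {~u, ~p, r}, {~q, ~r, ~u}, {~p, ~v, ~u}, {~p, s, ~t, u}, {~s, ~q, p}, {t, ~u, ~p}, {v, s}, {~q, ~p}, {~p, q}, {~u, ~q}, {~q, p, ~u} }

False

Suppose p = 1.
The clause (~q) is unit, so q = 0.
That conflicts with the unit clause (q).
So every satisfying assignment has p = False.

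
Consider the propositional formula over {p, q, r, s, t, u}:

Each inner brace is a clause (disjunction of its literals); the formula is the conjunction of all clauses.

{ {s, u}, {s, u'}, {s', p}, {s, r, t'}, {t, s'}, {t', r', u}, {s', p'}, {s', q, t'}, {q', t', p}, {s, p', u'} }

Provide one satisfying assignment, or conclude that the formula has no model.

Branch on s: set s = 1.
From the singleton clause (p), p = 1.
Now (p') is unsatisfied and unit — conflict.
So s must be the other value — set s = 0.
From the singleton clause (u), u = 1.
Now (u') is unsatisfied and unit — conflict.
Both values of s lead to a conflict.

UNSATISFIABLE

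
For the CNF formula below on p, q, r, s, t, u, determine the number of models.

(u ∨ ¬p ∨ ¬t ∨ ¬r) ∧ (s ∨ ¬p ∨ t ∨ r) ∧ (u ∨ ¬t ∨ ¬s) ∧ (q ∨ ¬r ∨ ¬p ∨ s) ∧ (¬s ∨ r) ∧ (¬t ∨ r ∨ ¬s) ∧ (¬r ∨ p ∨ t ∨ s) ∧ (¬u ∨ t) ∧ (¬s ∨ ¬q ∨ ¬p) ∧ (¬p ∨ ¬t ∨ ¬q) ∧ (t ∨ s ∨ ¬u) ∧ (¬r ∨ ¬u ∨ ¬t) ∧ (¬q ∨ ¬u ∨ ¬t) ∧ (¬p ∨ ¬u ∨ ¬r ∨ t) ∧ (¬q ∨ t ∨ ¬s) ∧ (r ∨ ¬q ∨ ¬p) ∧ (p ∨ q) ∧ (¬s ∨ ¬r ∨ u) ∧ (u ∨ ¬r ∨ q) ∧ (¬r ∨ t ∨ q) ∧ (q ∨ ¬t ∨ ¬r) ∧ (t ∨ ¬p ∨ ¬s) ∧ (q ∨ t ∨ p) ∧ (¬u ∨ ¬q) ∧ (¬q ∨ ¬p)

5

There are 2^6 = 64 truth assignments over (p, q, r, s, t, u).
Split on q. With q = True, the clauses containing q are satisfied and ¬q drops from the rest; 3 of the 2^5 = 32 assignments to the other variables satisfy what remains.
With q = False, by the same count on the reduced clause set, 2 assignments work.
(One model: p=F, q=T, r=F, s=F, t=F, u=F.)
Total: 3 + 2 = 5.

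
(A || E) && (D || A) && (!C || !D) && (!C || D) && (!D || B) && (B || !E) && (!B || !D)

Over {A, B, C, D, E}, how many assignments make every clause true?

3

There are 2^5 = 32 truth assignments over (A, B, C, D, E).
Split on A. With A = true, the clauses containing A are satisfied and !A drops from the rest; 3 of the 2^4 = 16 assignments to the other variables satisfy what remains.
With A = false, by the same count on the reduced clause set, 0 assignments work.
(One model: A=T, B=F, C=F, D=F, E=F.)
Total: 3 + 0 = 3.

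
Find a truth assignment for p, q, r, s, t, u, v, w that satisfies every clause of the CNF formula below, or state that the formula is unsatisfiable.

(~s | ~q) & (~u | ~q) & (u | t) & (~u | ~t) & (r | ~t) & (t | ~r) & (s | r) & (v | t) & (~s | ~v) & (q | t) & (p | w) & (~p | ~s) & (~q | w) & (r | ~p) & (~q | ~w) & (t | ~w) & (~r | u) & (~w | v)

Case s = 0:
From the singleton clause (r), r = 1.
From the singleton clause (t), t = 1.
From the singleton clause (~u), u = 0.
But (u) is also a unit clause — contradiction.
That branch fails; take s = 1 instead.
From the singleton clause (~q), q = 0.
From the singleton clause (~v), v = 0.
From the singleton clause (t), t = 1.
From the singleton clause (~u), u = 0.
From the singleton clause (r), r = 1.
But (~r) is also a unit clause — contradiction.
Neither s = 1 nor s = 0 works.

UNSATISFIABLE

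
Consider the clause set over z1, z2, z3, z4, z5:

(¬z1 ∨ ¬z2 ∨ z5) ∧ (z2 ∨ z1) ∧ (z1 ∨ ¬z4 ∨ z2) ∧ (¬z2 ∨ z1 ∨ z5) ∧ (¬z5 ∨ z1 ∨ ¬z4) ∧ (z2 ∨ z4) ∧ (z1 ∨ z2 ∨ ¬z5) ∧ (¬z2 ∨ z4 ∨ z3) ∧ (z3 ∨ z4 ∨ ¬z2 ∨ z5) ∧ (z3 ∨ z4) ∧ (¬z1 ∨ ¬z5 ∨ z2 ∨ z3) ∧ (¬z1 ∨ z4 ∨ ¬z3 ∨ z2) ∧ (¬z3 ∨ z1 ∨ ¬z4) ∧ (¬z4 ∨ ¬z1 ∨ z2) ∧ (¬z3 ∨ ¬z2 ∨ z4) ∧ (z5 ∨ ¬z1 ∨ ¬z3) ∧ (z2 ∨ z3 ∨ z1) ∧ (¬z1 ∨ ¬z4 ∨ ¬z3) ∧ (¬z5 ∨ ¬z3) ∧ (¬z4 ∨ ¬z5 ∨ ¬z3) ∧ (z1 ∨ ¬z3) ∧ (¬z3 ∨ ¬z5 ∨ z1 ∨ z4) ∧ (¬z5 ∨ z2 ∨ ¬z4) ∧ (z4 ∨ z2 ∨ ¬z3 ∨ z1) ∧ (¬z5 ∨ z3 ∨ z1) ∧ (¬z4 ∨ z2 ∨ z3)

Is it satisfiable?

Case z2 = True:
Case z1 = True:
(z5) alone gives z5 = True.
(¬z3) alone gives z3 = False.
(z4) alone gives z4 = True.
Every clause now holds.
A satisfying assignment: z1=True,  z2=True,  z3=False,  z4=True,  z5=True.

Yes, satisfiable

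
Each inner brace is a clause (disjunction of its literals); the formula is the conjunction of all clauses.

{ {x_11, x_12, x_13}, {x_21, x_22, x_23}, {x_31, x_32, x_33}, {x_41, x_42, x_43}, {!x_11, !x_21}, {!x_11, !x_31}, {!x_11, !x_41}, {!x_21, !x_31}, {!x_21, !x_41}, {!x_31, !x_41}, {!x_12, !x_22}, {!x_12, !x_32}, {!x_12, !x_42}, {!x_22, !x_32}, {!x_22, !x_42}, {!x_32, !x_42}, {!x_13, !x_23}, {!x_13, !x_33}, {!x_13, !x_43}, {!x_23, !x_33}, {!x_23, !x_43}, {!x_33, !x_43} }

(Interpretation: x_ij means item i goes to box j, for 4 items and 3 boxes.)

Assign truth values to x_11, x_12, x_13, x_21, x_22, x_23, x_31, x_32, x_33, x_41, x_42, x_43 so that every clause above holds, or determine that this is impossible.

UNSATISFIABLE

Try x_11 = false.
Try x_12 = true.
The clause (!x_22) is unit, so x_22 = false.
The clause (!x_32) is unit, so x_32 = false.
The clause (!x_42) is unit, so x_42 = false.
Try x_21 = true.
The clause (!x_31) is unit, so x_31 = false.
The clause (x_33) is unit, so x_33 = true.
The clause (!x_41) is unit, so x_41 = false.
The clause (x_43) is unit, so x_43 = true.
But (!x_43) is also a unit clause — contradiction.
So x_21 must be the other value — set x_21 = false.
The clause (x_23) is unit, so x_23 = true.
The clause (!x_13) is unit, so x_13 = false.
The clause (!x_33) is unit, so x_33 = false.
The clause (x_31) is unit, so x_31 = true.
The clause (!x_41) is unit, so x_41 = false.
The clause (x_43) is unit, so x_43 = true.
But (!x_43) is also a unit clause — contradiction.
Both values of x_21 lead to a conflict.
So x_12 must be the other value — set x_12 = false.
The clause (x_13) is unit, so x_13 = true.
The clause (!x_23) is unit, so x_23 = false.
The clause (!x_33) is unit, so x_33 = false.
The clause (!x_43) is unit, so x_43 = false.
Try x_21 = true.
The clause (!x_31) is unit, so x_31 = false.
The clause (x_32) is unit, so x_32 = true.
The clause (!x_41) is unit, so x_41 = false.
The clause (x_42) is unit, so x_42 = true.
But (!x_42) is also a unit clause — contradiction.
So x_21 must be the other value — set x_21 = false.
The clause (x_22) is unit, so x_22 = true.
The clause (!x_32) is unit, so x_32 = false.
The clause (x_31) is unit, so x_31 = true.
The clause (!x_41) is unit, so x_41 = false.
The clause (x_42) is unit, so x_42 = true.
But (!x_42) is also a unit clause — contradiction.
Both values of x_21 lead to a conflict.
Both values of x_12 lead to a conflict.
So x_11 must be the other value — set x_11 = true.
The clause (!x_21) is unit, so x_21 = false.
The clause (!x_31) is unit, so x_31 = false.
The clause (!x_41) is unit, so x_41 = false.
Try x_22 = true.
The clause (!x_12) is unit, so x_12 = false.
The clause (!x_32) is unit, so x_32 = false.
The clause (x_33) is unit, so x_33 = true.
The clause (!x_42) is unit, so x_42 = false.
The clause (x_43) is unit, so x_43 = true.
But (!x_43) is also a unit clause — contradiction.
So x_22 must be the other value — set x_22 = false.
The clause (x_23) is unit, so x_23 = true.
The clause (!x_13) is unit, so x_13 = false.
The clause (!x_33) is unit, so x_33 = false.
The clause (x_32) is unit, so x_32 = true.
The clause (!x_12) is unit, so x_12 = false.
The clause (!x_42) is unit, so x_42 = false.
The clause (x_43) is unit, so x_43 = true.
But (!x_43) is also a unit clause — contradiction.
Both values of x_22 lead to a conflict.
Both values of x_11 lead to a conflict.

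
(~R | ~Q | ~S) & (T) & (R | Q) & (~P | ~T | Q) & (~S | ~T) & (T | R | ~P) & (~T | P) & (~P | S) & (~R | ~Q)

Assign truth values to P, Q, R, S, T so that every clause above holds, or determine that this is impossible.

UNSATISFIABLE

From the singleton clause (T), T = 1.
From the singleton clause (~S), S = 0.
From the singleton clause (P), P = 1.
But (~P) is also a unit clause — contradiction.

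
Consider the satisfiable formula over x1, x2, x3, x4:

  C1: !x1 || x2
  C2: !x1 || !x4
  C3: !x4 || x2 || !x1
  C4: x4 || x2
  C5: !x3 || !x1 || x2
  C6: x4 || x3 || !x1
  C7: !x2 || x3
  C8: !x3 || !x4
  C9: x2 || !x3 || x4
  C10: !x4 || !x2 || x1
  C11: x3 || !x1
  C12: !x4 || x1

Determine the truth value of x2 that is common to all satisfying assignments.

Suppose x2 = false.
The clause (!x1) is unit, so x1 = false.
The clause (x4) is unit, so x4 = true.
Now (!x4) is unsatisfied and unit — conflict.
So every satisfying assignment has x2 = True.

True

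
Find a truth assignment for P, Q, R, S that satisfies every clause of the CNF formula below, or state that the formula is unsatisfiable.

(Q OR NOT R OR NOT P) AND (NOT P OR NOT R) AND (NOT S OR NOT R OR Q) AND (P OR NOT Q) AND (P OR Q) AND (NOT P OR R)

UNSATISFIABLE

Try P = false.
Unit clause (NOT Q) forces Q = false.
But (Q) is also a unit clause — contradiction.
Undo P and try P = true.
Unit clause (NOT R) forces R = false.
But (R) is also a unit clause — contradiction.
Both values of P lead to a conflict.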